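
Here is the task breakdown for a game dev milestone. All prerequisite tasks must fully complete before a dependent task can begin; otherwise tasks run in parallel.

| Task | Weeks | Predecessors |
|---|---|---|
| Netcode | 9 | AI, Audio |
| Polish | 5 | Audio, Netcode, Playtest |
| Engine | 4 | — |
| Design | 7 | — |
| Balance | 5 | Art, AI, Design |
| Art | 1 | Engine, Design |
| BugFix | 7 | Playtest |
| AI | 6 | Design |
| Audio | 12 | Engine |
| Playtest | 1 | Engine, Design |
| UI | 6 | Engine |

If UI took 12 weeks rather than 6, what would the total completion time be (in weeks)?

Actual critical path: Engine→Audio→Netcode→Polish = 4+12+9+5 = 30 ⇒ 30 weeks.
UI is off the critical path — its longest chain is 10 weeks, giving 20 of slack.
That remains the longest chain; total 30 weeks.

30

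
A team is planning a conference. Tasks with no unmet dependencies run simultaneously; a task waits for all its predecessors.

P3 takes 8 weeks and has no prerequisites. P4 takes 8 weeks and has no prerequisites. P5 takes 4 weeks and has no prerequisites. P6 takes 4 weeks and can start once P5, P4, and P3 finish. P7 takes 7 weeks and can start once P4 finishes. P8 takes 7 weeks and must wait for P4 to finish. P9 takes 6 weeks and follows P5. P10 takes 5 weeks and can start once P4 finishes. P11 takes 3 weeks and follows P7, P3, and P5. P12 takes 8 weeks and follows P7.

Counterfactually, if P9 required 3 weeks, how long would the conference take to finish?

Baseline: P4→P7→P12 = 8+7+8 = 23 → 23 weeks.
The longest path through P9 is only 10 weeks, so P9 has float 13.
That remains the longest chain; total 23 weeks.

23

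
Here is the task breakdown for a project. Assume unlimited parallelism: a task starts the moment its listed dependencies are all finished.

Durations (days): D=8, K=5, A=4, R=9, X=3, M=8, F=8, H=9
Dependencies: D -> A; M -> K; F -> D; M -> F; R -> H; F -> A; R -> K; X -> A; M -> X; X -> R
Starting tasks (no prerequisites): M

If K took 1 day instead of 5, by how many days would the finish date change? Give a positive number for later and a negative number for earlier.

0

As given, the longest chain is M→X→R→H = 8+3+9+9 = 29, so the finish is 29 days.
K is off the critical path — its longest chain is 25 days, giving 4 of slack.
No other chain overtakes it, so the finish is 29 days.
Change in finish: 29 − 29 = +0 days.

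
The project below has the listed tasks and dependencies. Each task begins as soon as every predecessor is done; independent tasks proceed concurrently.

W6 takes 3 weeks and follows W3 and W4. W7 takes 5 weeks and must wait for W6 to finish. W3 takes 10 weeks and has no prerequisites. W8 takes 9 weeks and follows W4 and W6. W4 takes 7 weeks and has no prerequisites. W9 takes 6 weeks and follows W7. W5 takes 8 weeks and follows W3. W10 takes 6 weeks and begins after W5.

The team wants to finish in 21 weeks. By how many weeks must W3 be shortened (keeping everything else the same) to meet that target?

3

Current finish: 24 weeks; target: 21.
W3 is on every critical path, so each week cut from W3 cuts the finish by one (this holds down to a finish of 21).
Need 24 − 21 = 3 weeks off W3 → W3 becomes 7 weeks, finish becomes 21.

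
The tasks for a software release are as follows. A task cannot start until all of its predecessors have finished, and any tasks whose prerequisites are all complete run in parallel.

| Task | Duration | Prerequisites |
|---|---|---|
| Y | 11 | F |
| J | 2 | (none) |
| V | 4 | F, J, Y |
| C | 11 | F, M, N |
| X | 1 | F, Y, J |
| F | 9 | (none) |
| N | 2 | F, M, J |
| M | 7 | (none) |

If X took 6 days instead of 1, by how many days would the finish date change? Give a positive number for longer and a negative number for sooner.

2

Critical path before the change: F→Y→V = 9+11+4 = 24 giving 24 days.
X is off the critical path — its longest chain is 21 days, giving 3 of slack.
New critical path: F→Y→X = 9+11+6 = 26 ⇒ 26 days.
Change in finish: 26 − 24 = +2 days.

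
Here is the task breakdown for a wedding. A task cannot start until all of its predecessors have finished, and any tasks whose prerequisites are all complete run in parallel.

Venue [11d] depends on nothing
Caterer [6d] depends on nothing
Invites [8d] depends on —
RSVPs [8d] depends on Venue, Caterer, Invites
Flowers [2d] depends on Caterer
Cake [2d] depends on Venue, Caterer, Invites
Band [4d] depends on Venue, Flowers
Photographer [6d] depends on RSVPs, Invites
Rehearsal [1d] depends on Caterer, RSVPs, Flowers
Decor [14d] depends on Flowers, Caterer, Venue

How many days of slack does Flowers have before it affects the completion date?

Critical path: Venue→RSVPs→Photographer = 11+8+6 = 25, so the finish is 25 days.
Flowers finishes as early as 8 and must finish by 11.
So Flowers can slip 11 − 8 = 3 days.

3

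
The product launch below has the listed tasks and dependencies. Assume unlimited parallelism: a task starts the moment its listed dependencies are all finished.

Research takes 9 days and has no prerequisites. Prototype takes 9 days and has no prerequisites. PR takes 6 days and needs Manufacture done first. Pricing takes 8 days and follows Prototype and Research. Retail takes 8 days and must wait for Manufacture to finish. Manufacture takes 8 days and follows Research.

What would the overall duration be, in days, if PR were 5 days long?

Baseline: Research→Manufacture→Retail = 9+8+8 = 25 → 25 days.
PR is off the critical path — its longest chain is 23 days, giving 2 of slack.
The critical path is still Research→Manufacture→Retail; finish is now 25 days.

25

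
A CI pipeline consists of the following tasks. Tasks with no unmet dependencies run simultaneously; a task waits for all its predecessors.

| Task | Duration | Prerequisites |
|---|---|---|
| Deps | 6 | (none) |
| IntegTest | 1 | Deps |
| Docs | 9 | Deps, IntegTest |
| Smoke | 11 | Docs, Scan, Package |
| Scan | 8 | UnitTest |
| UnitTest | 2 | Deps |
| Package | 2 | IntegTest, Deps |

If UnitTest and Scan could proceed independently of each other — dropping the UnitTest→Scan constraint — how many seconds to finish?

Original critical path: Deps→UnitTest→Scan→Smoke = 6+2+8+11 = 27 ⇒ 27 seconds.
Without UnitTest→Scan, Scan's earliest start moves from 8 to 0.
New critical path: Deps→IntegTest→Docs→Smoke = 6+1+9+11 = 27 ⇒ 27 seconds.

27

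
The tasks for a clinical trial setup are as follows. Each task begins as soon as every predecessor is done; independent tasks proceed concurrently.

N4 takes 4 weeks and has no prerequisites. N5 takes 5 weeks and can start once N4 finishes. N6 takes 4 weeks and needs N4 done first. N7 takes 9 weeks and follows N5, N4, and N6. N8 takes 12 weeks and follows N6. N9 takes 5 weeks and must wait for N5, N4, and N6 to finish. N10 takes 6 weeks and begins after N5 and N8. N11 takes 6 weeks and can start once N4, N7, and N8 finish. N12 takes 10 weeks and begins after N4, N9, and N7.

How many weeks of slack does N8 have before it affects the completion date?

N4→N5→N7→N12 = 4+5+9+10 = 28 sets the makespan at 28 weeks.
Longest path through N8: 26 weeks (earliest finish 20, latest finish 22).
Slack of N8 = 10 − 8 = 2 weeks.

2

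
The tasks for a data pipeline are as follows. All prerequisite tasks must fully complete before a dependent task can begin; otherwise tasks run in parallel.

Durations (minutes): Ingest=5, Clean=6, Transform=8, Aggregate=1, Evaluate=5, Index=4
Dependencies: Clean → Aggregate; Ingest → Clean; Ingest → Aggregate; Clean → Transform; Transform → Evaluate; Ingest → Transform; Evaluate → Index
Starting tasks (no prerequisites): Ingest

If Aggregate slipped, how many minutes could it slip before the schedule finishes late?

16

Critical path: Ingest→Clean→Transform→Evaluate→Index = 5+6+8+5+4 = 28, so the finish is 28 minutes.
Aggregate finishes as early as 12 and must finish by 28.
So Aggregate can slip 28 − 12 = 16 minutes.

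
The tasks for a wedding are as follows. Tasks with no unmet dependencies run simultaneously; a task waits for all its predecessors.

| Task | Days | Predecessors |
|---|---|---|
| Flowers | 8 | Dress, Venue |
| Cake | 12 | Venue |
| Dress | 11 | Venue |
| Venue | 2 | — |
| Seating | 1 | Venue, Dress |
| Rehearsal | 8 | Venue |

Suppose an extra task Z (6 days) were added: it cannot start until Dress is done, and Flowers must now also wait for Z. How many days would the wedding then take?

27

Originally the wedding takes 21 days.
With Z inserted, Flowers now waits for max(Dress, Venue, Z).
New critical path: Venue→Dress→Z→Flowers = 2+11+6+8 = 27 ⇒ 27 days.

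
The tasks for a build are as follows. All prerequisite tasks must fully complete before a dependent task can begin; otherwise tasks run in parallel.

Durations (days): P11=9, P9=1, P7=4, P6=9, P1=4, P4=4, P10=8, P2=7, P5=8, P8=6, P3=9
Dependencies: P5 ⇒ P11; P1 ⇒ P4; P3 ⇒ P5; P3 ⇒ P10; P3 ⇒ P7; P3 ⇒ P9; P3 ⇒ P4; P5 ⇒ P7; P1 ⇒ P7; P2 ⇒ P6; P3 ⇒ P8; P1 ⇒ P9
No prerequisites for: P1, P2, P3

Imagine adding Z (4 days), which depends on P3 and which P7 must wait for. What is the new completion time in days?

Originally the project takes 26 days.
With Z inserted, P7 now waits for max(P3, P5, P1, Z).
New critical path: P3→P5→P11 = 9+8+9 = 26 ⇒ 26 days.

26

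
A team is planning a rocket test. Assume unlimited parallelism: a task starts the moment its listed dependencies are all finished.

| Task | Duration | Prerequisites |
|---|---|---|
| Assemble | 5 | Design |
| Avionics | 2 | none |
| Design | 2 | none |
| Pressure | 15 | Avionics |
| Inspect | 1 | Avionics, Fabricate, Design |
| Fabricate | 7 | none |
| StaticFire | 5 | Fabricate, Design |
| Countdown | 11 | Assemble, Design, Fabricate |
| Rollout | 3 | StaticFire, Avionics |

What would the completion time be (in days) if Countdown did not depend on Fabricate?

Original critical path: Design→Assemble→Countdown = 2+5+11 = 18 ⇒ 18 days.
Dropping Fabricate→Countdown doesn't change Countdown's earliest start (7); another predecessor still binds.
After: Design→Assemble→Countdown = 2+5+11 = 18 → 18 days.

18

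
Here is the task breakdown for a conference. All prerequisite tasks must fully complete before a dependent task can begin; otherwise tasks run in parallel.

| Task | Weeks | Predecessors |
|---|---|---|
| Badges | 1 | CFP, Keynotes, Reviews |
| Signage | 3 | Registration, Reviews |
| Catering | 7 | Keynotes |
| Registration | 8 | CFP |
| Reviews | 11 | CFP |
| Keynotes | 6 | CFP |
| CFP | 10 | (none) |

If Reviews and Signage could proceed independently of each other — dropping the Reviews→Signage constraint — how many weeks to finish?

23

With the dependency in place, CFP→Reviews→Signage = 10+11+3 = 24 sets the finish at 24 weeks.
Without Reviews→Signage, Signage's earliest start moves from 21 to 18.
The longest chain is now CFP→Keynotes→Catering = 10+6+7 = 23, so the job takes 23 weeks.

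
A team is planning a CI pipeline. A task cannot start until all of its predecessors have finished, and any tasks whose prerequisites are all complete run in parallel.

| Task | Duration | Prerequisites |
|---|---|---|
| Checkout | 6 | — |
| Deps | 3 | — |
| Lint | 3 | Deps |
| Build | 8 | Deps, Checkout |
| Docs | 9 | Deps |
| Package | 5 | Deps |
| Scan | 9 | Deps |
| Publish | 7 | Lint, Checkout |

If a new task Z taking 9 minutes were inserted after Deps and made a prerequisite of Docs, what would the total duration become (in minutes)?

Originally the project takes 14 minutes.
With Z inserted, Docs now waits for max(Deps, Z).
New critical path: Deps→Z→Docs = 3+9+9 = 21 ⇒ 21 minutes.

21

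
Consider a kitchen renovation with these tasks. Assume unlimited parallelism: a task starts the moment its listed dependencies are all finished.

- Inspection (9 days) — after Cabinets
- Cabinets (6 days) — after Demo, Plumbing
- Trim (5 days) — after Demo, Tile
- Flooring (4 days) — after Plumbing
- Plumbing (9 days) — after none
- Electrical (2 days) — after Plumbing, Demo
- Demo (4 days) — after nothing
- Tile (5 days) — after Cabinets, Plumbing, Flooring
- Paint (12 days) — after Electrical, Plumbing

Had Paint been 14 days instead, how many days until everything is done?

The binding path is Plumbing→Cabinets→Tile→Trim = 9+6+5+5 = 25; finish at 25 days.
The longest path through Paint is only 23 days, so Paint has float 2.
New critical path: Plumbing→Electrical→Paint = 9+2+14 = 25 ⇒ 25 days.

25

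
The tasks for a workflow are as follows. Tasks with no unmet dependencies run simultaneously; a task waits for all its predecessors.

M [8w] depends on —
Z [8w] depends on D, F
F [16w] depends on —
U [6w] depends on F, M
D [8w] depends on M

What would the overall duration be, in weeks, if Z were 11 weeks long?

27

The binding path is M→D→Z = 8+8+8 = 24; finish at 24 weeks.
Z is on the critical path; changing it to 11 makes that path 27 weeks.
No other chain overtakes it, so the finish is 27 weeks.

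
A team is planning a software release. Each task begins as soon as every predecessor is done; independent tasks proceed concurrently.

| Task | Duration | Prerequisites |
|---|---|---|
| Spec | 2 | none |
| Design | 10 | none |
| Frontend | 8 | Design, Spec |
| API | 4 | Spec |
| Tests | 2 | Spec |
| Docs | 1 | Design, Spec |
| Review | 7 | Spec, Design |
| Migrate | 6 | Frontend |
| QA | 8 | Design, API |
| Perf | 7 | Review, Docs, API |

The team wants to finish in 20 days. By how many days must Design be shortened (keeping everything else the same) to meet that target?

4

Current finish: 24 days; target: 20.
Design is on every critical path, so each day cut from Design cuts the finish by one (this holds down to a finish of 16).
Need 24 − 20 = 4 days off Design → Design becomes 6 days, finish becomes 20.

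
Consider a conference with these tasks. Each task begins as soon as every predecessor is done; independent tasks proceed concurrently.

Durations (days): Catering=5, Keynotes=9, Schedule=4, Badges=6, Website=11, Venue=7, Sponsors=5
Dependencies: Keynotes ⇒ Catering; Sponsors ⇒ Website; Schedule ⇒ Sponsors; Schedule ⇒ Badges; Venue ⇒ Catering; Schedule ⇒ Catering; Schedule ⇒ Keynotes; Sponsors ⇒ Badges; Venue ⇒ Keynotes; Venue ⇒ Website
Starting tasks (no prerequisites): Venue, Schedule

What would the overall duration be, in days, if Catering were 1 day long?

20

Baseline: Venue→Keynotes→Catering = 7+9+5 = 21 → 21 days.
Since Catering is critical, the -4 change carries straight to that chain (now 17 days).
Now Schedule→Sponsors→Website = 4+5+11 = 20 is longest, so the finish becomes 20 days.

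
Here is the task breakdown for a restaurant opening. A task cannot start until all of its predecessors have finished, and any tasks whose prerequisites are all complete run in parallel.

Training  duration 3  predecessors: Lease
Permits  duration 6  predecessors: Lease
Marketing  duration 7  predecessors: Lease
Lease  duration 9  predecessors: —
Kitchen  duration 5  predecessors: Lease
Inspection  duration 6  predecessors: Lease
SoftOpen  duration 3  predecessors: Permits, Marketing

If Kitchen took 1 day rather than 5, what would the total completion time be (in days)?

19

The binding path is Lease→Marketing→SoftOpen = 9+7+3 = 19; finish at 19 days.
Kitchen is off the critical path — its longest chain is 14 days, giving 5 of slack.
That remains the longest chain; total 19 days.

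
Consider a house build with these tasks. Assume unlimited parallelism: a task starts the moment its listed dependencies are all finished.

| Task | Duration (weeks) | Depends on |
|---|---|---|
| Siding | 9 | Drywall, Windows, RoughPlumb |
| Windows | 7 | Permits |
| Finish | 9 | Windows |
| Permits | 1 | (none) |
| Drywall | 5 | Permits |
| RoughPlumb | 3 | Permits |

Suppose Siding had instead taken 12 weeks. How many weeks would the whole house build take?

20

As given, the longest chain is Permits→Windows→Siding = 1+7+9 = 17, so the finish is 17 weeks.
Siding lies on that path, so at 12 weeks the path becomes 20 weeks.
No other chain overtakes it, so the finish is 20 weeks.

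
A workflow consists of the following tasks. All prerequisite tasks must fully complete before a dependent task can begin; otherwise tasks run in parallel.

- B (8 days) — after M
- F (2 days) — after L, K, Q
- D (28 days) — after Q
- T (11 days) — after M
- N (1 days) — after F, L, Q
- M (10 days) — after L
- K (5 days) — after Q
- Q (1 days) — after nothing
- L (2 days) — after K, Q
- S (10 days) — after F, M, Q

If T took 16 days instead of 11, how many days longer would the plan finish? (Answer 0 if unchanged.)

As given, the longest chain is Q→K→L→M→T = 1+5+2+10+11 = 29, so the finish is 29 days.
T is on the critical path; changing it to 16 makes that path 34 days.
No other chain overtakes it, so the finish is 34 days.
Change in finish: 34 − 29 = +5 days.

5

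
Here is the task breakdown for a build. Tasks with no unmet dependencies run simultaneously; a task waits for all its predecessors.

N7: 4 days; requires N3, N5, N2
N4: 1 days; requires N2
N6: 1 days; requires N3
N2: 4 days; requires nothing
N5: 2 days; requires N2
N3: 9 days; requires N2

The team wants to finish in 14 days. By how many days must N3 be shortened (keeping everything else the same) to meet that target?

3

Current finish: 17 days; target: 14.
N3 is on every critical path, so each day cut from N3 cuts the finish by one (this holds down to a finish of 10).
Need 17 − 14 = 3 days off N3 → N3 becomes 6 days, finish becomes 14.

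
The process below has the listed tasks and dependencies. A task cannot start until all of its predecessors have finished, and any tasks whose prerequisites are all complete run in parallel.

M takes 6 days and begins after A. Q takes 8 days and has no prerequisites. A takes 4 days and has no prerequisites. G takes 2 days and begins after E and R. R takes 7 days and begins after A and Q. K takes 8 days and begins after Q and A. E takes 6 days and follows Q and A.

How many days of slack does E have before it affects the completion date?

The longest chain is Q→R→G = 8+7+2 = 17; overall finish 17 days.
Longest path through E: 16 days (earliest finish 14, latest finish 15).
Float = 17 − 16 = 1.

1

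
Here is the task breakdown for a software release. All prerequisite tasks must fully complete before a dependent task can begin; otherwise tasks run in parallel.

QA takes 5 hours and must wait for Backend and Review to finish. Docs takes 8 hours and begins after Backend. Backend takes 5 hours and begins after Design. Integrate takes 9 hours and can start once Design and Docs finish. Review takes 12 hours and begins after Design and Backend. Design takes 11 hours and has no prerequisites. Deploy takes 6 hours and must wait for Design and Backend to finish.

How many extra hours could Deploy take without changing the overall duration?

Critical path: Design→Backend→Docs→Integrate = 11+5+8+9 = 33, so the finish is 33 hours.
Longest path through Deploy: 22 hours (earliest finish 22, latest finish 33).
Slack of Deploy = 27 − 16 = 11 hours.

11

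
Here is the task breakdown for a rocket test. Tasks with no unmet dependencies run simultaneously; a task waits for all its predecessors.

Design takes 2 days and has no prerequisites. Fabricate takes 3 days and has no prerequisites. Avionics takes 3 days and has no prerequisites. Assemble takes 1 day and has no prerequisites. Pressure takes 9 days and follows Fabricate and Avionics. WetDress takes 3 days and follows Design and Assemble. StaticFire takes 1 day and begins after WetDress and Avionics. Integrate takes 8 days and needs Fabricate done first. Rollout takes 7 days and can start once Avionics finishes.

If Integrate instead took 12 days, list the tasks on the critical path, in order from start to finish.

Critical path before the change: Fabricate→Pressure = 3+9 = 12 giving 12 days.
The longest path through Integrate is only 11 days, so Integrate has float 1.
Now Fabricate→Integrate = 3+12 = 15 is longest, so the finish becomes 15 days.

Fabricate, Integrate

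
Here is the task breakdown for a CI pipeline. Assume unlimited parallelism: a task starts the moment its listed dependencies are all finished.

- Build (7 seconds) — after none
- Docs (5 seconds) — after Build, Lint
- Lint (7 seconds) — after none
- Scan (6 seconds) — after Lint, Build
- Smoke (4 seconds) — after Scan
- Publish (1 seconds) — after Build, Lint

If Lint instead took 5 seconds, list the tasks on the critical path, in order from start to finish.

The binding path is Lint→Scan→Smoke = 7+6+4 = 17; finish at 17 seconds.
Since Lint is critical, the -2 change carries straight to that chain (now 15 seconds).
Now Build→Scan→Smoke = 7+6+4 = 17 is longest, so the finish becomes 17 seconds.

Build, Scan, Smoke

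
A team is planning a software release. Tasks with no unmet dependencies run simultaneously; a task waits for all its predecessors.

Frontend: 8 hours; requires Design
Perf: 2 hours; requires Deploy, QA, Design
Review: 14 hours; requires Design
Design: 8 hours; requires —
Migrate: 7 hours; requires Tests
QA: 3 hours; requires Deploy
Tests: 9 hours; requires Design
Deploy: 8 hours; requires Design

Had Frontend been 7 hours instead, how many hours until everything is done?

24

Critical path before the change: Design→Tests→Migrate = 8+9+7 = 24 giving 24 hours.
The longest path through Frontend is only 16 hours, so Frontend has float 8.
The critical path is still Design→Tests→Migrate; finish is now 24 hours.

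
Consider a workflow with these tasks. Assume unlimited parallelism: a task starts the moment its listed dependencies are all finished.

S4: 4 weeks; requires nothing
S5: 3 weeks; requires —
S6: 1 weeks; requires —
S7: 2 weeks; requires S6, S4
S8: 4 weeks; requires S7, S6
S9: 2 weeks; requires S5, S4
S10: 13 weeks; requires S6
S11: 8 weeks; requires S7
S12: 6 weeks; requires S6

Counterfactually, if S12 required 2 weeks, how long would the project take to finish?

Critical path before the change: S4→S7→S11 = 4+2+8 = 14 giving 14 weeks.
S12 has 7 weeks of float (longest path through it is 7).
That remains the longest chain; total 14 weeks.

14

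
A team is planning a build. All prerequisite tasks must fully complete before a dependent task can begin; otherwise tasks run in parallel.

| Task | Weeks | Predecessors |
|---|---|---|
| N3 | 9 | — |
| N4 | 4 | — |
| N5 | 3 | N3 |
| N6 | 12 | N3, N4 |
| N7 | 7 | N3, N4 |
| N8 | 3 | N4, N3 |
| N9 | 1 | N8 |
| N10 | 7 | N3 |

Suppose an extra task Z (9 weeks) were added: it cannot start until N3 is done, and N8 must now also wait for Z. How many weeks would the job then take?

22

Originally the job takes 21 weeks.
With Z inserted, N8 now waits for max(N4, N3, Z).
New critical path: N3→Z→N8→N9 = 9+9+3+1 = 22 ⇒ 22 weeks.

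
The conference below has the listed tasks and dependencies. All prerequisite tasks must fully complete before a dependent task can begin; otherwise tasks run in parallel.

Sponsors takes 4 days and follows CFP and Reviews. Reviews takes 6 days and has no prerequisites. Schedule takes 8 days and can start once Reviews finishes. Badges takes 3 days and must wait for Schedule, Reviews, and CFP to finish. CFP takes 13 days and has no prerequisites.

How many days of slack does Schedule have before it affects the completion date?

The longest chain is CFP→Sponsors = 13+4 = 17; overall finish 17 days.
The longest chain containing Schedule totals 17 days.
Slack of Schedule = 6 − 6 = 0 days.

0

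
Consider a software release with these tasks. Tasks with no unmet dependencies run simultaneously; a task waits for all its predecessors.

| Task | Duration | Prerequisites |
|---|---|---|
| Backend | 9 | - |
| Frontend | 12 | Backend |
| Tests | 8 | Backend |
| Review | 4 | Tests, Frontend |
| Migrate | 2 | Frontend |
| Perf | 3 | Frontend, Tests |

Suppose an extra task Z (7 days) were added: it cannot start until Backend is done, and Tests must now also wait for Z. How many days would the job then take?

28

Originally the job takes 25 days.
With Z inserted, Tests now waits for max(Backend, Z).
New critical path: Backend→Z→Tests→Review = 9+7+8+4 = 28 ⇒ 28 days.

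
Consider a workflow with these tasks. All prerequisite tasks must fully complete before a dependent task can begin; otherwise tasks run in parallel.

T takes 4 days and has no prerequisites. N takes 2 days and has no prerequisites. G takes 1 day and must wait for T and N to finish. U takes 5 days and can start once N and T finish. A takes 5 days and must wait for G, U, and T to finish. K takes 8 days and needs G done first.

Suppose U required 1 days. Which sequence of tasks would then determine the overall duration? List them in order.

T, G, K

Baseline: T→U→A = 4+5+5 = 14 → 14 days.
U lies on that path, so at 1 day the path becomes 10 days.
New critical path: T→G→K = 4+1+8 = 13 ⇒ 13 days.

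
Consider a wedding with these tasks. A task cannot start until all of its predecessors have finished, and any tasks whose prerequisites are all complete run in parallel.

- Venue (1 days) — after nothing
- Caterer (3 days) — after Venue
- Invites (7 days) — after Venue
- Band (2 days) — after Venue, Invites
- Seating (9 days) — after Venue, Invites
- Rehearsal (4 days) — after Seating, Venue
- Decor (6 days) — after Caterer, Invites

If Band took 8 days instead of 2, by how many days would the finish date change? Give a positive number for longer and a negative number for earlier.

The binding path is Venue→Invites→Seating→Rehearsal = 1+7+9+4 = 21; finish at 21 days.
Band is off the critical path — its longest chain is 10 days, giving 11 of slack.
The critical path is still Venue→Invites→Seating→Rehearsal; finish is now 21 days.
Change in finish: 21 − 21 = +0 days.

0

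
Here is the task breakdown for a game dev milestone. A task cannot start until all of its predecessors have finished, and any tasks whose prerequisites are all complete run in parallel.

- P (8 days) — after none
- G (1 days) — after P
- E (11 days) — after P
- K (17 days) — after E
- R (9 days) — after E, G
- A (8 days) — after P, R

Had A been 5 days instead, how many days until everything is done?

36

The binding path is P→E→R→A = 8+11+9+8 = 36; finish at 36 days.
A lies on that path, so at 5 days the path becomes 33 days.
New critical path: P→E→K = 8+11+17 = 36 ⇒ 36 days.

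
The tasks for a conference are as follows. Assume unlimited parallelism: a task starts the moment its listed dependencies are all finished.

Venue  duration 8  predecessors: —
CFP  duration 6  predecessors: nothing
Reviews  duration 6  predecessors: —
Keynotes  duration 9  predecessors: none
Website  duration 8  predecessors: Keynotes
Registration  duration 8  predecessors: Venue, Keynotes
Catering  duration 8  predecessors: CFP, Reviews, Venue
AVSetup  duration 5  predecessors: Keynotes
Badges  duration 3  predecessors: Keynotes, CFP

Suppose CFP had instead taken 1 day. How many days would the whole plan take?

Baseline: Keynotes→Website = 9+8 = 17 → 17 days.
The longest path through CFP is only 14 days, so CFP has float 3.
The critical path is still Keynotes→Website; finish is now 17 days.

17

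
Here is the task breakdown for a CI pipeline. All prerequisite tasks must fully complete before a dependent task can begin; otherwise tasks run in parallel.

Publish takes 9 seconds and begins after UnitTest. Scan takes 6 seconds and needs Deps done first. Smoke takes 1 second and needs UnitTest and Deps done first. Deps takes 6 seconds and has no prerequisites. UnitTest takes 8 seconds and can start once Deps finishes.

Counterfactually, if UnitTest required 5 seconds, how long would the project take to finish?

Actual critical path: Deps→UnitTest→Publish = 6+8+9 = 23 ⇒ 23 seconds.
UnitTest is on the critical path; changing it to 5 makes that path 20 seconds.
That remains the longest chain; total 20 seconds.

20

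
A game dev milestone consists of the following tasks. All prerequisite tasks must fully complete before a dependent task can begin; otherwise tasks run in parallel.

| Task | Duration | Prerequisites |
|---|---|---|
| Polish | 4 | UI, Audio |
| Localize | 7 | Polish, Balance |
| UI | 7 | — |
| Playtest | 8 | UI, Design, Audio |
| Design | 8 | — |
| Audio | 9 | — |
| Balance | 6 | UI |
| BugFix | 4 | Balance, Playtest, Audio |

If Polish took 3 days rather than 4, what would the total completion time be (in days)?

As given, the longest chain is Audio→Playtest→BugFix = 9+8+4 = 21, so the finish is 21 days.
Polish is off the critical path — its longest chain is 20 days, giving 1 of slack.
The critical path is still Audio→Playtest→BugFix; finish is now 21 days.

21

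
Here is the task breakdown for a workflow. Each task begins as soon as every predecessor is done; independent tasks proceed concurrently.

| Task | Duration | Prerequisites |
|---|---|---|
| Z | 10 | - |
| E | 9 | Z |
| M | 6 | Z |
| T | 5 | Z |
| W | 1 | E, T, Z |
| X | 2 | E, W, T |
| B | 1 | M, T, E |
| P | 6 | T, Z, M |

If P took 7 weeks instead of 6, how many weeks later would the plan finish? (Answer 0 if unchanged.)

1

Actual critical path: Z→M→P = 10+6+6 = 22 ⇒ 22 weeks.
P lies on that path, so at 7 weeks the path becomes 23 weeks.
That remains the longest chain; total 23 weeks.
Change in finish: 23 − 22 = +1 weeks.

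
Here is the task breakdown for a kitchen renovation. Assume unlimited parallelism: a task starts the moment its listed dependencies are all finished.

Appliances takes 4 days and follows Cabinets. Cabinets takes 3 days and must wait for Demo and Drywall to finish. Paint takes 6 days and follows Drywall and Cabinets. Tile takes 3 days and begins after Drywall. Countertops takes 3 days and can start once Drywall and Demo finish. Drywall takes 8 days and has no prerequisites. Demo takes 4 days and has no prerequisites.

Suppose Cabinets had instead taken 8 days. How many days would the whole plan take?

The binding path is Drywall→Cabinets→Paint = 8+3+6 = 17; finish at 17 days.
Cabinets is on the critical path; changing it to 8 makes that path 22 days.
That remains the longest chain; total 22 days.

22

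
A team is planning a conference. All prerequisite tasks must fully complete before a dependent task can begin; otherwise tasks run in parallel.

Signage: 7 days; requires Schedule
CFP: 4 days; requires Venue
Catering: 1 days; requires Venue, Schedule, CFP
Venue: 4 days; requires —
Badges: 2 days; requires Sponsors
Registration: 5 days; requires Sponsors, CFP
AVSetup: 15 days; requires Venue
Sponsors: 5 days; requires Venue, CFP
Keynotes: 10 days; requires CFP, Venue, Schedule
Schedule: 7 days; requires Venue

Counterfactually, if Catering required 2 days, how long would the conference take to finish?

21

Baseline: Venue→Schedule→Keynotes = 4+7+10 = 21 → 21 days.
Catering has 9 days of float (longest path through it is 12).
No other chain overtakes it, so the finish is 21 days.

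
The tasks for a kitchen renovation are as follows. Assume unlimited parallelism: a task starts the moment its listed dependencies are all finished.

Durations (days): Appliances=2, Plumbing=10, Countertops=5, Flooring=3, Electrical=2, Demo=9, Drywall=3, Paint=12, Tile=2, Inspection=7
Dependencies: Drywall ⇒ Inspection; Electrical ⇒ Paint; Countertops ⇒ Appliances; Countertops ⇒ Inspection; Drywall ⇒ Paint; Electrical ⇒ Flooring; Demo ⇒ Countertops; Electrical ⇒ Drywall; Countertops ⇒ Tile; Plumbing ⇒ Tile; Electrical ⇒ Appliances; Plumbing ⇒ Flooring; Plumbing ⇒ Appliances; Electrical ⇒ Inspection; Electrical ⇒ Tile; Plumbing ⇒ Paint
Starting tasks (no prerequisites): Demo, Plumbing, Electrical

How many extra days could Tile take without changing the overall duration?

6

Plumbing→Paint = 10+12 = 22 sets the makespan at 22 days.
Longest path through Tile: 16 days (earliest finish 16, latest finish 22).
So Tile can slip 22 − 16 = 6 days.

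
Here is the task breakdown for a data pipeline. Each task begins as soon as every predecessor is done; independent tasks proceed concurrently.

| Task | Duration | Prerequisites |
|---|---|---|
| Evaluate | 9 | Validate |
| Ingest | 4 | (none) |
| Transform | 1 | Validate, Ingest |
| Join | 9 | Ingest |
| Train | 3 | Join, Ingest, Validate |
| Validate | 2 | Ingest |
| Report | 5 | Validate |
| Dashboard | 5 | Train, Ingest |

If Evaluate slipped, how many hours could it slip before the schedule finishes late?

6

Ingest→Join→Train→Dashboard = 4+9+3+5 = 21 sets the makespan at 21 hours.
The longest chain containing Evaluate totals 15 hours.
So Evaluate can slip 21 − 15 = 6 hours.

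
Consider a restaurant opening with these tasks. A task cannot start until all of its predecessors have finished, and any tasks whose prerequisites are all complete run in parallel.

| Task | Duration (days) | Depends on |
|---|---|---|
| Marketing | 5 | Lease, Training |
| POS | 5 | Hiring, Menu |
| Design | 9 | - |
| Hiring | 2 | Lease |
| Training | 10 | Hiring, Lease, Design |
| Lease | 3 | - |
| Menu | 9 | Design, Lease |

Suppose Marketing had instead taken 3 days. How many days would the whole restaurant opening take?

23

Actual critical path: Design→Training→Marketing = 9+10+5 = 24 ⇒ 24 days.
Marketing lies on that path, so at 3 days the path becomes 22 days.
New critical path: Design→Menu→POS = 9+9+5 = 23 ⇒ 23 days.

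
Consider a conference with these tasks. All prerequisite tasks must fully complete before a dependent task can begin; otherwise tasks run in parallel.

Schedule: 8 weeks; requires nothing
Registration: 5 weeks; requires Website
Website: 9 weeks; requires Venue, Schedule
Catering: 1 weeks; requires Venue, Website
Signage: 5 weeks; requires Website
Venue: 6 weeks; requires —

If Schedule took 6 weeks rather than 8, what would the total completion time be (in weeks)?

20

As given, the longest chain is Schedule→Website→Registration = 8+9+5 = 22, so the finish is 22 weeks.
Schedule lies on that path, so at 6 weeks the path becomes 20 weeks.
The binding chain switches to Venue→Website→Registration = 6+9+5 = 20; finish 20 weeks.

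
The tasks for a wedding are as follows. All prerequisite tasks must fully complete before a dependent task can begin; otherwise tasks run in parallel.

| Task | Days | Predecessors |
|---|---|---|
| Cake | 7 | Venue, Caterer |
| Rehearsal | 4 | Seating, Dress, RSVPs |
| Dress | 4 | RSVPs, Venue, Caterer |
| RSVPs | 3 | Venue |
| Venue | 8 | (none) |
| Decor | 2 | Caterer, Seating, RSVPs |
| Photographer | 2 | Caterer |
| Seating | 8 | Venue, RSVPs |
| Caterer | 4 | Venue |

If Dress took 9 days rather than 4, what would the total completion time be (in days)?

The binding path is Venue→RSVPs→Seating→Rehearsal = 8+3+8+4 = 23; finish at 23 days.
The longest path through Dress is only 20 days, so Dress has float 3.
The binding chain switches to Venue→Caterer→Dress→Rehearsal = 8+4+9+4 = 25; finish 25 days.

25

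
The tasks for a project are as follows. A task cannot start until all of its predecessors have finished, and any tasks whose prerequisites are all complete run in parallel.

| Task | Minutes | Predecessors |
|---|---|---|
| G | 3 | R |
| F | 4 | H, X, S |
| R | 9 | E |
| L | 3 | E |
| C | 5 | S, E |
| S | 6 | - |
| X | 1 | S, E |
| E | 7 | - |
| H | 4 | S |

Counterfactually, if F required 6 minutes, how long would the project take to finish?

19

Critical path before the change: E→R→G = 7+9+3 = 19 giving 19 minutes.
The longest path through F is only 14 minutes, so F has float 5.
The critical path is still E→R→G; finish is now 19 minutes.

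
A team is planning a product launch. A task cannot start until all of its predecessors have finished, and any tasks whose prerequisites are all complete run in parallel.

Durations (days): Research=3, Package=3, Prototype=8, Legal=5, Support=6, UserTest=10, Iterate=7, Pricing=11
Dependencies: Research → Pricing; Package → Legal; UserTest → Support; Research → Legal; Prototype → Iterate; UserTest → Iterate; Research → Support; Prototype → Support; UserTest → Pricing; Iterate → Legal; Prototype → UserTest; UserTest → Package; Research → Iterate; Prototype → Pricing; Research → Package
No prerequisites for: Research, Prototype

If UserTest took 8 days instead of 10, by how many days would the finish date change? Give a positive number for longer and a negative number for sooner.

Baseline: Prototype→UserTest→Iterate→Legal = 8+10+7+5 = 30 → 30 days.
Since UserTest is critical, the -2 change carries straight to that chain (now 28 days).
That remains the longest chain; total 28 days.
Change in finish: 28 − 30 = -2 days.

-2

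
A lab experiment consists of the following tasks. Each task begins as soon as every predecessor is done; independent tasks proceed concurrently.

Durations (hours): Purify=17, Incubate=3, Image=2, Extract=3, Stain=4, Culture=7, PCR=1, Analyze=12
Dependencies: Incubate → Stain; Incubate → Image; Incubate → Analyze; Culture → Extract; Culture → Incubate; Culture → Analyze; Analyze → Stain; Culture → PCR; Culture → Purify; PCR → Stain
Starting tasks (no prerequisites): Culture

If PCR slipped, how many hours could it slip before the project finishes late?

Culture→Incubate→Analyze→Stain = 7+3+12+4 = 26 sets the makespan at 26 hours.
PCR finishes as early as 8 and must finish by 22.
Float = 26 − 12 = 14.

14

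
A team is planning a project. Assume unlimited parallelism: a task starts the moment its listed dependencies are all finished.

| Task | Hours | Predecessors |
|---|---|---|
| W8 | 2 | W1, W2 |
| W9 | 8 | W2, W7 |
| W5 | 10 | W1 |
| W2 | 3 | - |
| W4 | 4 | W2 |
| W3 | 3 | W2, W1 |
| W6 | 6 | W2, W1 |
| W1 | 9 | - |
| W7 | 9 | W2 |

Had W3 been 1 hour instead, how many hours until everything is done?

20

Actual critical path: W2→W7→W9 = 3+9+8 = 20 ⇒ 20 hours.
The longest path through W3 is only 12 hours, so W3 has float 8.
The critical path is still W2→W7→W9; finish is now 20 hours.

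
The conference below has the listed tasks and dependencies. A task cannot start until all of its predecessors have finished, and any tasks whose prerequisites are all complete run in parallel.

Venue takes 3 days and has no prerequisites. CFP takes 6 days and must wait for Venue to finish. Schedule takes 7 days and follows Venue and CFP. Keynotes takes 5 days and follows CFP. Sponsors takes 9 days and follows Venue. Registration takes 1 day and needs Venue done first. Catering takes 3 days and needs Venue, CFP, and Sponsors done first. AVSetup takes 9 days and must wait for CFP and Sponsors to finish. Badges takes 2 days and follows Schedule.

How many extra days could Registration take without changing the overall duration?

Venue→Sponsors→AVSetup = 3+9+9 = 21 sets the makespan at 21 days.
Registration finishes as early as 4 and must finish by 21.
Slack of Registration = 20 − 3 = 17 days.

17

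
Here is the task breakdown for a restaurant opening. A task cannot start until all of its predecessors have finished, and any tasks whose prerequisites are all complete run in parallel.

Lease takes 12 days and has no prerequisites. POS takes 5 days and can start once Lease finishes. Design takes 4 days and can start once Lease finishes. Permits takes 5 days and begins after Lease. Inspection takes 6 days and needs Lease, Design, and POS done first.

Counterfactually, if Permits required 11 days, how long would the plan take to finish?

As given, the longest chain is Lease→POS→Inspection = 12+5+6 = 23, so the finish is 23 days.
Permits has 6 days of float (longest path through it is 17).
New critical path: Lease→Permits = 12+11 = 23 ⇒ 23 days.

23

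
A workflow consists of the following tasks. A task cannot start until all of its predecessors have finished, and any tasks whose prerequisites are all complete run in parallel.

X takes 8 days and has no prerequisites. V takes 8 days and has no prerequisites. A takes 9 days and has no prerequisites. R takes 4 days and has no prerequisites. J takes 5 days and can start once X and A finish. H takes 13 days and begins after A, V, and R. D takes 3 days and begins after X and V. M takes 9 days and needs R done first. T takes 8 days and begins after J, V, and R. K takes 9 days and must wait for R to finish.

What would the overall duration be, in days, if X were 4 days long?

22

Actual critical path: A→J→T = 9+5+8 = 22 ⇒ 22 days.
X is off the critical path — its longest chain is 21 days, giving 1 of slack.
That remains the longest chain; total 22 days.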